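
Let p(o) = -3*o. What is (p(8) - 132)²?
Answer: 24336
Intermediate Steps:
(p(8) - 132)² = (-3*8 - 132)² = (-24 - 132)² = (-156)² = 24336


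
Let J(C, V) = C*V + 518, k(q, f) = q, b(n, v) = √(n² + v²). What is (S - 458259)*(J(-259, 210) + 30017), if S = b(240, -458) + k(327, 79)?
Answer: 10923967860 - 47710*√66841 ≈ 1.0912e+10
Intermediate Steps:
J(C, V) = 518 + C*V
S = 327 + 2*√66841 (S = √(240² + (-458)²) + 327 = √(57600 + 209764) + 327 = √267364 + 327 = 2*√66841 + 327 = 327 + 2*√66841 ≈ 844.07)
(S - 458259)*(J(-259, 210) + 30017) = ((327 + 2*√66841) - 458259)*((518 - 259*210) + 30017) = (-457932 + 2*√66841)*((518 - 54390) + 30017) = (-457932 + 2*√66841)*(-53872 + 30017) = (-457932 + 2*√66841)*(-23855) = 10923967860 - 47710*√66841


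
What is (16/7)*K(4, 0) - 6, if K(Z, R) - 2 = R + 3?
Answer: 38/7 ≈ 5.4286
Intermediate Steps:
K(Z, R) = 5 + R (K(Z, R) = 2 + (R + 3) = 2 + (3 + R) = 5 + R)
(16/7)*K(4, 0) - 6 = (16/7)*(5 + 0) - 6 = (16*(⅐))*5 - 6 = (16/7)*5 - 6 = 80/7 - 6 = 38/7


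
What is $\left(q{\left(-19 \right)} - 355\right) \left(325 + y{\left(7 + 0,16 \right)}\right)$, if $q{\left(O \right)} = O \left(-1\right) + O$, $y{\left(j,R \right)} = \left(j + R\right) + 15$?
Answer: $-128865$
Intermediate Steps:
$y{\left(j,R \right)} = 15 + R + j$ ($y{\left(j,R \right)} = \left(R + j\right) + 15 = 15 + R + j$)
$q{\left(O \right)} = 0$ ($q{\left(O \right)} = - O + O = 0$)
$\left(q{\left(-19 \right)} - 355\right) \left(325 + y{\left(7 + 0,16 \right)}\right) = \left(0 - 355\right) \left(325 + \left(15 + 16 + \left(7 + 0\right)\right)\right) = - 355 \left(325 + \left(15 + 16 + 7\right)\right) = - 355 \left(325 + 38\right) = \left(-355\right) 363 = -128865$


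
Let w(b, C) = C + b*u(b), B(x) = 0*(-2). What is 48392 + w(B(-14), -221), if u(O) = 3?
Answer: 48171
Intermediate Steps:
B(x) = 0
w(b, C) = C + 3*b (w(b, C) = C + b*3 = C + 3*b)
48392 + w(B(-14), -221) = 48392 + (-221 + 3*0) = 48392 + (-221 + 0) = 48392 - 221 = 48171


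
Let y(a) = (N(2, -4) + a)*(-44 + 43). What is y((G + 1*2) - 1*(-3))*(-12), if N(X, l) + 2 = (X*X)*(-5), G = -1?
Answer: -216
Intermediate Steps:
N(X, l) = -2 - 5*X² (N(X, l) = -2 + (X*X)*(-5) = -2 + X²*(-5) = -2 - 5*X²)
y(a) = 22 - a (y(a) = ((-2 - 5*2²) + a)*(-44 + 43) = ((-2 - 5*4) + a)*(-1) = ((-2 - 20) + a)*(-1) = (-22 + a)*(-1) = 22 - a)
y((G + 1*2) - 1*(-3))*(-12) = (22 - ((-1 + 1*2) - 1*(-3)))*(-12) = (22 - ((-1 + 2) + 3))*(-12) = (22 - (1 + 3))*(-12) = (22 - 1*4)*(-12) = (22 - 4)*(-12) = 18*(-12) = -216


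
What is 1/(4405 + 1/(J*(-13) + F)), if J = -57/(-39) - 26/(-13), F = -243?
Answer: 288/1268639 ≈ 0.00022701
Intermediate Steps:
J = 45/13 (J = -57*(-1/39) - 26*(-1/13) = 19/13 + 2 = 45/13 ≈ 3.4615)
1/(4405 + 1/(J*(-13) + F)) = 1/(4405 + 1/((45/13)*(-13) - 243)) = 1/(4405 + 1/(-45 - 243)) = 1/(4405 + 1/(-288)) = 1/(4405 - 1/288) = 1/(1268639/288) = 288/1268639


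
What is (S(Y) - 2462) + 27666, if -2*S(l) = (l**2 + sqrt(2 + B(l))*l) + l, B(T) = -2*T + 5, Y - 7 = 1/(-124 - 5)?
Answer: 418954783/16641 - 451*I*sqrt(116229)/16641 ≈ 25176.0 - 9.2396*I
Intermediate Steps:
Y = 902/129 (Y = 7 + 1/(-124 - 5) = 7 + 1/(-129) = 7 - 1/129 = 902/129 ≈ 6.9922)
B(T) = 5 - 2*T
S(l) = -l/2 - l**2/2 - l*sqrt(7 - 2*l)/2 (S(l) = -((l**2 + sqrt(2 + (5 - 2*l))*l) + l)/2 = -((l**2 + sqrt(7 - 2*l)*l) + l)/2 = -((l**2 + l*sqrt(7 - 2*l)) + l)/2 = -(l + l**2 + l*sqrt(7 - 2*l))/2 = -l/2 - l**2/2 - l*sqrt(7 - 2*l)/2)
(S(Y) - 2462) + 27666 = (-1/2*902/129*(1 + 902/129 + sqrt(7 - 2*902/129)) - 2462) + 27666 = (-1/2*902/129*(1 + 902/129 + sqrt(7 - 1804/129)) - 2462) + 27666 = (-1/2*902/129*(1 + 902/129 + sqrt(-901/129)) - 2462) + 27666 = (-1/2*902/129*(1 + 902/129 + I*sqrt(116229)/129) - 2462) + 27666 = (-1/2*902/129*(1031/129 + I*sqrt(116229)/129) - 2462) + 27666 = ((-464981/16641 - 451*I*sqrt(116229)/16641) - 2462) + 27666 = (-41435123/16641 - 451*I*sqrt(116229)/16641) + 27666 = 418954783/16641 - 451*I*sqrt(116229)/16641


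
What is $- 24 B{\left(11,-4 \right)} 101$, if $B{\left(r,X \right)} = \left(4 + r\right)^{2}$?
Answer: $-545400$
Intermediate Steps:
$- 24 B{\left(11,-4 \right)} 101 = - 24 \left(4 + 11\right)^{2} \cdot 101 = - 24 \cdot 15^{2} \cdot 101 = \left(-24\right) 225 \cdot 101 = \left(-5400\right) 101 = -545400$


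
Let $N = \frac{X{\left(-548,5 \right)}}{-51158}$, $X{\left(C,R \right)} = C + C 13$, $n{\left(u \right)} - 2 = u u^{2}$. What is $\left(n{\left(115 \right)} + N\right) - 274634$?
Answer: $\frac{31877653533}{25579} \approx 1.2462 \cdot 10^{6}$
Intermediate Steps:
$n{\left(u \right)} = 2 + u^{3}$ ($n{\left(u \right)} = 2 + u u^{2} = 2 + u^{3}$)
$X{\left(C,R \right)} = 14 C$ ($X{\left(C,R \right)} = C + 13 C = 14 C$)
$N = \frac{3836}{25579}$ ($N = \frac{14 \left(-548\right)}{-51158} = \left(-7672\right) \left(- \frac{1}{51158}\right) = \frac{3836}{25579} \approx 0.14997$)
$\left(n{\left(115 \right)} + N\right) - 274634 = \left(\left(2 + 115^{3}\right) + \frac{3836}{25579}\right) - 274634 = \left(\left(2 + 1520875\right) + \frac{3836}{25579}\right) - 274634 = \left(1520877 + \frac{3836}{25579}\right) - 274634 = \frac{38902516619}{25579} - 274634 = \frac{31877653533}{25579}$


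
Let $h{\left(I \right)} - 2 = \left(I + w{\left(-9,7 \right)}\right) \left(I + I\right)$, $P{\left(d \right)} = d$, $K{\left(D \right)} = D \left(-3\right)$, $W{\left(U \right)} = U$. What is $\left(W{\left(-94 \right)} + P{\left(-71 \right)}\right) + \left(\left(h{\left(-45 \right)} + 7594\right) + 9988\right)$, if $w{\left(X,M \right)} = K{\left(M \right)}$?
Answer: $23359$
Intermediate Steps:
$K{\left(D \right)} = - 3 D$
$w{\left(X,M \right)} = - 3 M$
$h{\left(I \right)} = 2 + 2 I \left(-21 + I\right)$ ($h{\left(I \right)} = 2 + \left(I - 21\right) \left(I + I\right) = 2 + \left(I - 21\right) 2 I = 2 + \left(-21 + I\right) 2 I = 2 + 2 I \left(-21 + I\right)$)
$\left(W{\left(-94 \right)} + P{\left(-71 \right)}\right) + \left(\left(h{\left(-45 \right)} + 7594\right) + 9988\right) = \left(-94 - 71\right) + \left(\left(\left(2 - -1890 + 2 \left(-45\right)^{2}\right) + 7594\right) + 9988\right) = -165 + \left(\left(\left(2 + 1890 + 2 \cdot 2025\right) + 7594\right) + 9988\right) = -165 + \left(\left(\left(2 + 1890 + 4050\right) + 7594\right) + 9988\right) = -165 + \left(\left(5942 + 7594\right) + 9988\right) = -165 + \left(13536 + 9988\right) = -165 + 23524 = 23359$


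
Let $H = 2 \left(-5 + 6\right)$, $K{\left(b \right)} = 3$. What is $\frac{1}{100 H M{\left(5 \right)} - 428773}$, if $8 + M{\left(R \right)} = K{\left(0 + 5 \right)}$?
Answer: $- \frac{1}{429773} \approx -2.3268 \cdot 10^{-6}$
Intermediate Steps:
$H = 2$ ($H = 2 \cdot 1 = 2$)
$M{\left(R \right)} = -5$ ($M{\left(R \right)} = -8 + 3 = -5$)
$\frac{1}{100 H M{\left(5 \right)} - 428773} = \frac{1}{100 \cdot 2 \left(-5\right) - 428773} = \frac{1}{200 \left(-5\right) - 428773} = \frac{1}{-1000 - 428773} = \frac{1}{-429773} = - \frac{1}{429773}$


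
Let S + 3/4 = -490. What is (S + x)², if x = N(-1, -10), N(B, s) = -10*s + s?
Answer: 2569609/16 ≈ 1.6060e+5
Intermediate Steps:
S = -1963/4 (S = -¾ - 490 = -1963/4 ≈ -490.75)
N(B, s) = -9*s
x = 90 (x = -9*(-10) = 90)
(S + x)² = (-1963/4 + 90)² = (-1603/4)² = 2569609/16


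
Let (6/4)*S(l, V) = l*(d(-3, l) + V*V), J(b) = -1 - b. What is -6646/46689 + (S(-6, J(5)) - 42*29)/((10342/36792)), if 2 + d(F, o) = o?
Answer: -1142359188986/241428819 ≈ -4731.7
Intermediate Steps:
d(F, o) = -2 + o
S(l, V) = 2*l*(-2 + l + V²)/3 (S(l, V) = 2*(l*((-2 + l) + V*V))/3 = 2*(l*((-2 + l) + V²))/3 = 2*(l*(-2 + l + V²))/3 = 2*l*(-2 + l + V²)/3)
-6646/46689 + (S(-6, J(5)) - 42*29)/((10342/36792)) = -6646/46689 + ((⅔)*(-6)*(-2 - 6 + (-1 - 1*5)²) - 42*29)/((10342/36792)) = -6646*1/46689 + ((⅔)*(-6)*(-2 - 6 + (-1 - 5)²) - 1218)/((10342*(1/36792))) = -6646/46689 + ((⅔)*(-6)*(-2 - 6 + (-6)²) - 1218)/(5171/18396) = -6646/46689 + ((⅔)*(-6)*(-2 - 6 + 36) - 1218)*(18396/5171) = -6646/46689 + ((⅔)*(-6)*28 - 1218)*(18396/5171) = -6646/46689 + (-112 - 1218)*(18396/5171) = -6646/46689 - 1330*18396/5171 = -6646/46689 - 24466680/5171 = -1142359188986/241428819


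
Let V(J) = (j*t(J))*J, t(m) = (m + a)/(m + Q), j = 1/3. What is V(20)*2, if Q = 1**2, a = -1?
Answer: 760/63 ≈ 12.063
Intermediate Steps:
Q = 1
j = 1/3 ≈ 0.33333
t(m) = (-1 + m)/(1 + m) (t(m) = (m - 1)/(m + 1) = (-1 + m)/(1 + m))
V(J) = J*(-1 + J)/(3*(1 + J)) (V(J) = (((-1 + J)/(1 + J))/3)*J = ((-1 + J)/(3*(1 + J)))*J = J*(-1 + J)/(3*(1 + J)))
V(20)*2 = ((1/3)*20*(-1 + 20)/(1 + 20))*2 = ((1/3)*20*19/21)*2 = ((1/3)*20*(1/21)*19)*2 = (380/63)*2 = 760/63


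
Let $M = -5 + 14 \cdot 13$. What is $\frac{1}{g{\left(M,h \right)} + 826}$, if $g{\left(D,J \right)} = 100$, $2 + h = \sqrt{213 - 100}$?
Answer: $\frac{1}{926} \approx 0.0010799$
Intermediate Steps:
$h = -2 + \sqrt{113}$ ($h = -2 + \sqrt{213 - 100} = -2 + \sqrt{113} \approx 8.6301$)
$M = 177$ ($M = -5 + 182 = 177$)
$\frac{1}{g{\left(M,h \right)} + 826} = \frac{1}{100 + 826} = \frac{1}{926}$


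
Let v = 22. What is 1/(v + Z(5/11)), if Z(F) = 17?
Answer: 1/39 ≈ 0.025641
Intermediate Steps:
1/(v + Z(5/11)) = 1/(22 + 17) = 1/39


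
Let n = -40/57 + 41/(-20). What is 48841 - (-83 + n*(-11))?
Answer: 55738853/1140 ≈ 48894.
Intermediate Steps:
n = -3137/1140 (n = -40*1/57 + 41*(-1/20) = -40/57 - 41/20 = -3137/1140 ≈ -2.7518)
48841 - (-83 + n*(-11)) = 48841 - (-83 - 3137/1140*(-11)) = 48841 - (-83 + 34507/1140) = 48841 - 1*(-60113/1140) = 48841 + 60113/1140 = 55738853/1140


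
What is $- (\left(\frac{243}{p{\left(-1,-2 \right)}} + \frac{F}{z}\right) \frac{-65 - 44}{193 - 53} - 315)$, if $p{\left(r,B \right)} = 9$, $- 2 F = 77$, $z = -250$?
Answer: $\frac{23529893}{70000} \approx 336.14$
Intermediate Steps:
$F = - \frac{77}{2}$ ($F = \left(- \frac{1}{2}\right) 77 = - \frac{77}{2} \approx -38.5$)
$- (\left(\frac{243}{p{\left(-1,-2 \right)}} + \frac{F}{z}\right) \frac{-65 - 44}{193 - 53} - 315) = - (\left(\frac{243}{9} - \frac{77}{2 \left(-250\right)}\right) \frac{-65 - 44}{193 - 53} - 315) = - (\left(243 \cdot \frac{1}{9} - - \frac{77}{500}\right) \left(- \frac{109}{140}\right) - 315) = - (\left(27 + \frac{77}{500}\right) \left(\left(-109\right) \frac{1}{140}\right) - 315) = - (\frac{13577}{500} \left(- \frac{109}{140}\right) - 315) = - (- \frac{1479893}{70000} - 315) = \left(-1\right) \left(- \frac{23529893}{70000}\right) = \frac{23529893}{70000}$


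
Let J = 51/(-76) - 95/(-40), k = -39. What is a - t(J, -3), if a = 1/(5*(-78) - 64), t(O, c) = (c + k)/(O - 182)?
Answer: -139321/592470 ≈ -0.23515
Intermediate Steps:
J = 259/152 (J = 51*(-1/76) - 95*(-1/40) = -51/76 + 19/8 = 259/152 ≈ 1.7039)
t(O, c) = (-39 + c)/(-182 + O) (t(O, c) = (c - 39)/(O - 182) = (-39 + c)/(-182 + O))
a = -1/454 (a = 1/(-390 - 64) = 1/(-454) = -1/454 ≈ -0.0022026)
a - t(J, -3) = -1/454 - (-39 - 3)/(-182 + 259/152) = -1/454 - (-42)/(-27405/152) = -1/454 - (-152)*(-42)/27405 = -1/454 - 1*304/1305 = -1/454 - 304/1305 = -139321/592470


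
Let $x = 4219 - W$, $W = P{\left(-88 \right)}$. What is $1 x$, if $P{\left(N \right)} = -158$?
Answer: $4377$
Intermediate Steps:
$W = -158$
$x = 4377$ ($x = 4219 - -158 = 4219 + 158 = 4377$)
$1 x = 1 \cdot 4377 = 4377$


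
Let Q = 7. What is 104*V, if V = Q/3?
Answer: 728/3 ≈ 242.67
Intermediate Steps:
V = 7/3 ≈ 2.3333
104*V = 104*(7/3) = 728/3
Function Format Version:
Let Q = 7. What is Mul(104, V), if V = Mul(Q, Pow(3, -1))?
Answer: Rational(728, 3) ≈ 242.67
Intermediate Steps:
V = Rational(7, 3) (V = Mul(7, Pow(3, -1)) = Mul(7, Rational(1, 3)) = Rational(7, 3) ≈ 2.3333)
Mul(104, V) = Mul(104, Rational(7, 3)) = Rational(728, 3)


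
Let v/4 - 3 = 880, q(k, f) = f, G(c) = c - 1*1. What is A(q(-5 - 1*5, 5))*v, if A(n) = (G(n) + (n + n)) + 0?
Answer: 49448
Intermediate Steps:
G(c) = -1 + c (G(c) = c - 1 = -1 + c)
v = 3532 (v = 12 + 4*880 = 12 + 3520 = 3532)
A(n) = -1 + 3*n (A(n) = ((-1 + n) + (n + n)) + 0 = ((-1 + n) + 2*n) + 0 = (-1 + 3*n) + 0 = -1 + 3*n)
A(q(-5 - 1*5, 5))*v = (-1 + 3*5)*3532 = (-1 + 15)*3532 = 14*3532 = 49448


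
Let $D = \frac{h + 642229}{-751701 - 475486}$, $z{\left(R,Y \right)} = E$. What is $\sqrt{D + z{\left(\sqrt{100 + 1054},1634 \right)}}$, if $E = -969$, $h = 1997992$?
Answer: $\frac{2 i \sqrt{365635587983822}}{1227187} \approx 31.163 i$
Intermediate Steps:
$z{\left(R,Y \right)} = -969$
$D = - \frac{2640221}{1227187}$ ($D = \frac{1997992 + 642229}{-751701 - 475486} = \frac{2640221}{-1227187} = 2640221 \left(- \frac{1}{1227187}\right) = - \frac{2640221}{1227187} \approx -2.1514$)
$\sqrt{D + z{\left(\sqrt{100 + 1054},1634 \right)}} = \sqrt{- \frac{2640221}{1227187} - 969} = \sqrt{- \frac{1191784424}{1227187}} = \frac{2 i \sqrt{365635587983822}}{1227187}$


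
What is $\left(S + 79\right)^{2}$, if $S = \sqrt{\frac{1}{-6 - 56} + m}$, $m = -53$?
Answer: $\frac{\left(4898 + i \sqrt{203794}\right)^{2}}{3844} \approx 6188.0 + 1150.4 i$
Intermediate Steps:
$S = \frac{i \sqrt{203794}}{62}$ ($S = \sqrt{\frac{1}{-6 - 56} - 53} = \sqrt{\frac{1}{-62} - 53} = \sqrt{- \frac{1}{62} - 53} = \sqrt{- \frac{3287}{62}} = \frac{i \sqrt{203794}}{62} \approx 7.2812 i$)
$\left(S + 79\right)^{2} = \left(\frac{i \sqrt{203794}}{62} + 79\right)^{2} = \left(79 + \frac{i \sqrt{203794}}{62}\right)^{2}$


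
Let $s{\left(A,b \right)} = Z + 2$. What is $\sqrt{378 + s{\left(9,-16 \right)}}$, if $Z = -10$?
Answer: $\sqrt{370} \approx 19.235$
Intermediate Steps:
$s{\left(A,b \right)} = -8$ ($s{\left(A,b \right)} = -10 + 2 = -8$)
$\sqrt{378 + s{\left(9,-16 \right)}} = \sqrt{378 - 8} = \sqrt{370}$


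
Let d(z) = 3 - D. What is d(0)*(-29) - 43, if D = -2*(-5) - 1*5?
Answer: 15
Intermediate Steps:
D = 5 (D = 10 - 5 = 5)
d(z) = -2 (d(z) = 3 - 1*5 = 3 - 5 = -2)
d(0)*(-29) - 43 = -2*(-29) - 43 = 58 - 43 = 15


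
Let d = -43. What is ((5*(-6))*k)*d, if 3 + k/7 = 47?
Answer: 397320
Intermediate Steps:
k = 308 (k = -21 + 7*47 = -21 + 329 = 308)
((5*(-6))*k)*d = ((5*(-6))*308)*(-43) = -30*308*(-43) = -9240*(-43) = 397320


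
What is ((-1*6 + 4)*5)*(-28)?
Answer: 280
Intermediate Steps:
((-1*6 + 4)*5)*(-28) = ((-6 + 4)*5)*(-28) = -2*5*(-28) = -10*(-28) = 280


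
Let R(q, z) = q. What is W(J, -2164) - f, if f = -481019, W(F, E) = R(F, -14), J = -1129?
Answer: 479890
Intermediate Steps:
W(F, E) = F
W(J, -2164) - f = -1129 - 1*(-481019) = -1129 + 481019 = 479890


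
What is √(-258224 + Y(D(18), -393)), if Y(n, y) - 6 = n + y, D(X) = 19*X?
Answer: I*√258269 ≈ 508.2*I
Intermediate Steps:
Y(n, y) = 6 + n + y (Y(n, y) = 6 + (n + y) = 6 + n + y)
√(-258224 + Y(D(18), -393)) = √(-258224 + (6 + 19*18 - 393)) = √(-258224 + (6 + 342 - 393)) = √(-258224 - 45) = √(-258269) = I*√258269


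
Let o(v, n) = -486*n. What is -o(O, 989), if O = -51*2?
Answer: 480654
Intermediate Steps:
O = -102
-o(O, 989) = -(-486)*989 = -1*(-480654) = 480654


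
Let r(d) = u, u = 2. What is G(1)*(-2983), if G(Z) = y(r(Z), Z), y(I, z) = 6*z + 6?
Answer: -35796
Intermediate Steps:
r(d) = 2
y(I, z) = 6 + 6*z
G(Z) = 6 + 6*Z
G(1)*(-2983) = (6 + 6*1)*(-2983) = (6 + 6)*(-2983) = 12*(-2983) = -35796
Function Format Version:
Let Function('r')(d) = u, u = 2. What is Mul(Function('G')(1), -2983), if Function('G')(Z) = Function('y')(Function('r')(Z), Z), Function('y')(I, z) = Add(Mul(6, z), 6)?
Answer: -35796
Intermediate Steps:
Function('r')(d) = 2
Function('y')(I, z) = Add(6, Mul(6, z))
Function('G')(Z) = Add(6, Mul(6, Z))
Mul(Function('G')(1), -2983) = Mul(Add(6, Mul(6, 1)), -2983) = Mul(Add(6, 6), -2983) = Mul(12, -2983) = -35796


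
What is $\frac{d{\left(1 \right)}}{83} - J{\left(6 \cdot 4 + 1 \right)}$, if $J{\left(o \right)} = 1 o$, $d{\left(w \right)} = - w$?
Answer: $- \frac{2076}{83} \approx -25.012$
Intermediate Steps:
$J{\left(o \right)} = o$
$\frac{d{\left(1 \right)}}{83} - J{\left(6 \cdot 4 + 1 \right)} = \frac{\left(-1\right) 1}{83} - \left(6 \cdot 4 + 1\right) = \left(-1\right) \frac{1}{83} - \left(24 + 1\right) = - \frac{1}{83} - 25 = - \frac{2076}{83}$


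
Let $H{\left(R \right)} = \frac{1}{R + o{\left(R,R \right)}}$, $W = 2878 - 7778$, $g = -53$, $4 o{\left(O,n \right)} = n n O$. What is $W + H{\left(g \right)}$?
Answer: $- \frac{730536104}{149089} \approx -4900.0$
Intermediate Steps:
$o{\left(O,n \right)} = \frac{O n^{2}}{4}$ ($o{\left(O,n \right)} = \frac{n n O}{4} = \frac{n^{2} O}{4} = \frac{O n^{2}}{4}$)
$W = -4900$ ($W = 2878 - 7778 = -4900$)
$H{\left(R \right)} = \frac{1}{R + \frac{R^{3}}{4}}$ ($H{\left(R \right)} = \frac{1}{R + \frac{R R^{2}}{4}} = \frac{1}{R + \frac{R^{3}}{4}}$)
$W + H{\left(g \right)} = -4900 + \frac{4}{\left(-53\right) \left(4 + \left(-53\right)^{2}\right)} = -4900 + 4 \left(- \frac{1}{53}\right) \frac{1}{4 + 2809} = -4900 + 4 \left(- \frac{1}{53}\right) \frac{1}{2813} = -4900 - \frac{4}{149089} = - \frac{730536104}{149089}$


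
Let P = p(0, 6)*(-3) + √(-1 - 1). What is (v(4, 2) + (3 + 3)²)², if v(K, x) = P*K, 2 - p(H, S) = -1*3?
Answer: 544 - 192*I*√2 ≈ 544.0 - 271.53*I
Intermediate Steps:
p(H, S) = 5 (p(H, S) = 2 - (-1)*3 = 2 - 1*(-3) = 2 + 3 = 5)
P = -15 + I*√2 (P = 5*(-3) + √(-1 - 1) = -15 + √(-2) = -15 + I*√2 ≈ -15.0 + 1.4142*I)
v(K, x) = K*(-15 + I*√2) (v(K, x) = (-15 + I*√2)*K = K*(-15 + I*√2))
(v(4, 2) + (3 + 3)²)² = (4*(-15 + I*√2) + (3 + 3)²)² = ((-60 + 4*I*√2) + 6²)² = ((-60 + 4*I*√2) + 36)² = (-24 + 4*I*√2)²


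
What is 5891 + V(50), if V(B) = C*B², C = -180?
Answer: -444109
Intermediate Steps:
V(B) = -180*B²
5891 + V(50) = 5891 - 180*50² = 5891 - 180*2500 = 5891 - 450000 = -444109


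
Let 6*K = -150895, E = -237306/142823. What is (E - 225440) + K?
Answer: -214740803141/856938 ≈ -2.5059e+5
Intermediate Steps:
E = -237306/142823 (E = -237306*1/142823 = -237306/142823 ≈ -1.6615)
K = -150895/6 (K = (⅙)*(-150895) = -150895/6 ≈ -25149.)
(E - 225440) + K = (-237306/142823 - 225440) - 150895/6 = -32198254426/142823 - 150895/6 = -214740803141/856938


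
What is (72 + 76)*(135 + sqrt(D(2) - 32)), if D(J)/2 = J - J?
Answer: 19980 + 592*I*sqrt(2) ≈ 19980.0 + 837.21*I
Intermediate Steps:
D(J) = 0 (D(J) = 2*(J - J) = 2*0 = 0)
(72 + 76)*(135 + sqrt(D(2) - 32)) = (72 + 76)*(135 + sqrt(0 - 32)) = 148*(135 + sqrt(-32)) = 148*(135 + 4*I*sqrt(2)) = 19980 + 592*I*sqrt(2)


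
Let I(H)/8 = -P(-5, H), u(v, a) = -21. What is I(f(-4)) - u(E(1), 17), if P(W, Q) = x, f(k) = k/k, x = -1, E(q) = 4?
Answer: 29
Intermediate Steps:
f(k) = 1
P(W, Q) = -1
I(H) = 8 (I(H) = 8*(-1*(-1)) = 8*1 = 8)
I(f(-4)) - u(E(1), 17) = 8 - 1*(-21) = 8 + 21 = 29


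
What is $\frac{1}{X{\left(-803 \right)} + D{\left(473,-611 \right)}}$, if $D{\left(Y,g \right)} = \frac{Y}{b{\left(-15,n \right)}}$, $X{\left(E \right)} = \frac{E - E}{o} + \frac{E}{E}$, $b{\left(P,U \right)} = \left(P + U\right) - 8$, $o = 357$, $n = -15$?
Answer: $- \frac{38}{435} \approx -0.087356$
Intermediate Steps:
$b{\left(P,U \right)} = -8 + P + U$
$X{\left(E \right)} = 1$ ($X{\left(E \right)} = \frac{E - E}{357} + \frac{E}{E} = 0 \cdot \frac{1}{357} + 1 = 0 + 1 = 1$)
$D{\left(Y,g \right)} = - \frac{Y}{38}$ ($D{\left(Y,g \right)} = \frac{Y}{-8 - 15 - 15} = \frac{Y}{-38} = Y \left(- \frac{1}{38}\right) = - \frac{Y}{38}$)
$\frac{1}{X{\left(-803 \right)} + D{\left(473,-611 \right)}} = \frac{1}{1 - \frac{473}{38}} = \frac{1}{- \frac{435}{38}} = - \frac{38}{435}$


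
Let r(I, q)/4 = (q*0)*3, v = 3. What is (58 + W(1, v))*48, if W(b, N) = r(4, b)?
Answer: 2784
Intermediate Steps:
r(I, q) = 0 (r(I, q) = 4*((q*0)*3) = 4*(0*3) = 4*0 = 0)
W(b, N) = 0
(58 + W(1, v))*48 = (58 + 0)*48 = 58*48 = 2784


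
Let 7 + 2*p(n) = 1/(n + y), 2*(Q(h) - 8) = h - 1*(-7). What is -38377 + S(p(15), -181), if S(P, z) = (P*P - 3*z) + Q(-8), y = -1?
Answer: -29646567/784 ≈ -37815.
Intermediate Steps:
Q(h) = 23/2 + h/2 (Q(h) = 8 + (h - 1*(-7))/2 = 8 + (h + 7)/2 = 8 + (7 + h)/2 = 8 + (7/2 + h/2) = 23/2 + h/2)
p(n) = -7/2 + 1/(2*(-1 + n)) (p(n) = -7/2 + 1/(2*(n - 1)) = -7/2 + 1/(2*(-1 + n)))
S(P, z) = 15/2 + P**2 - 3*z (S(P, z) = (P*P - 3*z) + (23/2 + (1/2)*(-8)) = (P**2 - 3*z) + (23/2 - 4) = (P**2 - 3*z) + 15/2 = 15/2 + P**2 - 3*z)
-38377 + S(p(15), -181) = -38377 + (15/2 + ((8 - 7*15)/(2*(-1 + 15)))**2 - 3*(-181)) = -38377 + (15/2 + ((1/2)*(8 - 105)/14)**2 + 543) = -38377 + (15/2 + ((1/2)*(1/14)*(-97))**2 + 543) = -38377 + (15/2 + (-97/28)**2 + 543) = -38377 + (15/2 + 9409/784 + 543) = -38377 + 441001/784 = -29646567/784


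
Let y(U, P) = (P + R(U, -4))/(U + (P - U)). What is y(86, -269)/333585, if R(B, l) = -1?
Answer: 2/664699 ≈ 3.0089e-6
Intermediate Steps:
y(U, P) = (-1 + P)/P (y(U, P) = (P - 1)/(U + (P - U)) = (-1 + P)/P)
y(86, -269)/333585 = ((-1 - 269)/(-269))/333585 = -1/269*(-270)*(1/333585) = (270/269)*(1/333585) = 2/664699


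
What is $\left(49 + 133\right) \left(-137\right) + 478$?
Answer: $-24456$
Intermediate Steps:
$\left(49 + 133\right) \left(-137\right) + 478 = 182 \left(-137\right) + 478 = -24934 + 478 = -24456$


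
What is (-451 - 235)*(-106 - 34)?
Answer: 96040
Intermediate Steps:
(-451 - 235)*(-106 - 34) = -686*(-140) = 96040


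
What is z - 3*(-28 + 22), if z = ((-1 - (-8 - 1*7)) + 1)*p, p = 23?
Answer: 363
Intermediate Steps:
z = 345 (z = ((-1 - (-8 - 1*7)) + 1)*23 = ((-1 - (-8 - 7)) + 1)*23 = ((-1 - 1*(-15)) + 1)*23 = ((-1 + 15) + 1)*23 = (14 + 1)*23 = 15*23 = 345)
z - 3*(-28 + 22) = 345 - 3*(-28 + 22) = 345 - 3*(-6) = 345 - 1*(-18) = 345 + 18 = 363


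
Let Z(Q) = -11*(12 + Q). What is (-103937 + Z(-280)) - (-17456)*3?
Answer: -48621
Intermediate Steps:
Z(Q) = -132 - 11*Q
(-103937 + Z(-280)) - (-17456)*3 = (-103937 + (-132 - 11*(-280))) - (-17456)*3 = (-103937 + (-132 + 3080)) - 1*(-52368) = (-103937 + 2948) + 52368 = -100989 + 52368 = -48621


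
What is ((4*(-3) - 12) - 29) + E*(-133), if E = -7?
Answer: 878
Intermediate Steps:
((4*(-3) - 12) - 29) + E*(-133) = ((4*(-3) - 12) - 29) - 7*(-133) = ((-12 - 12) - 29) + 931 = (-24 - 29) + 931 = -53 + 931 = 878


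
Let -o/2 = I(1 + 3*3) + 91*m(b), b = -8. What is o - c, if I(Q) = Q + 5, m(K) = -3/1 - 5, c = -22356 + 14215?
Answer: 9567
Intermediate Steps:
c = -8141
m(K) = -8 (m(K) = -3*1 - 5 = -3 - 5 = -8)
I(Q) = 5 + Q
o = 1426 (o = -2*((5 + (1 + 3*3)) + 91*(-8)) = -2*((5 + (1 + 9)) - 728) = -2*((5 + 10) - 728) = -2*(15 - 728) = -2*(-713) = 1426)
o - c = 1426 - 1*(-8141) = 1426 + 8141 = 9567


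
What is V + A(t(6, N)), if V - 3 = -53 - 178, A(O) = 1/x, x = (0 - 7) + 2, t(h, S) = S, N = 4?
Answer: -1141/5 ≈ -228.20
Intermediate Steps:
x = -5 (x = -7 + 2 = -5)
A(O) = -⅕ (A(O) = 1/(-5) = -⅕)
V = -228 (V = 3 + (-53 - 178) = 3 - 231 = -228)
V + A(t(6, N)) = -228 - ⅕ = -1141/5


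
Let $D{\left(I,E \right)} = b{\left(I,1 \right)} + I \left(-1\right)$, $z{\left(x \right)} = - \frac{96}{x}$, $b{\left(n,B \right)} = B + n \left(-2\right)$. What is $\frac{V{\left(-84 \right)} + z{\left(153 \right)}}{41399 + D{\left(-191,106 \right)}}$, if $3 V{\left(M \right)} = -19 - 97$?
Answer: $- \frac{668}{713541} \approx -0.00093618$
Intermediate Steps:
$b{\left(n,B \right)} = B - 2 n$
$V{\left(M \right)} = - \frac{116}{3}$ ($V{\left(M \right)} = \frac{-19 - 97}{3} = \frac{1}{3} \left(-116\right) = - \frac{116}{3}$)
$D{\left(I,E \right)} = 1 - 3 I$ ($D{\left(I,E \right)} = \left(1 - 2 I\right) + I \left(-1\right) = \left(1 - 2 I\right) - I = 1 - 3 I$)
$\frac{V{\left(-84 \right)} + z{\left(153 \right)}}{41399 + D{\left(-191,106 \right)}} = \frac{- \frac{116}{3} - \frac{96}{153}}{41399 + \left(1 - -573\right)} = \frac{- \frac{116}{3} - \frac{32}{51}}{41399 + \left(1 + 573\right)} = \frac{- \frac{116}{3} - \frac{32}{51}}{41399 + 574} = - \frac{668}{17 \cdot 41973} = \left(- \frac{668}{17}\right) \frac{1}{41973} = - \frac{668}{713541}$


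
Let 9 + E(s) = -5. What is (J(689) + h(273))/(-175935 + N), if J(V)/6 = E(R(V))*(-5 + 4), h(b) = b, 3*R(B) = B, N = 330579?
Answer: 17/7364 ≈ 0.0023085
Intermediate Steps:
R(B) = B/3
E(s) = -14 (E(s) = -9 - 5 = -14)
J(V) = 84 (J(V) = 6*(-14*(-5 + 4)) = 6*(-14*(-1)) = 6*14 = 84)
(J(689) + h(273))/(-175935 + N) = (84 + 273)/(-175935 + 330579) = 357/154644 = 357*(1/154644) = 17/7364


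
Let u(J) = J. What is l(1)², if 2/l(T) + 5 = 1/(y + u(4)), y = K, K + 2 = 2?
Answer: 64/361 ≈ 0.17729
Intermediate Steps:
K = 0 (K = -2 + 2 = 0)
y = 0
l(T) = -8/19 (l(T) = 2/(-5 + 1/(0 + 4)) = 2/(-5 + 1/4) = 2/(-5 + ¼) = 2/(-19/4) = 2*(-4/19) = -8/19)
l(1)² = (-8/19)² = 64/361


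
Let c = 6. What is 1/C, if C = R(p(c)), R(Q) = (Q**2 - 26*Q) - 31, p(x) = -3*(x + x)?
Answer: 1/2201 ≈ 0.00045434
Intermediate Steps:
p(x) = -6*x
R(Q) = -31 + Q**2 - 26*Q
C = 2201 (C = -31 + (-6*6)**2 - (-156)*6 = -31 + (-36)**2 - 26*(-36) = -31 + 1296 + 936 = 2201)
1/C = 1/2201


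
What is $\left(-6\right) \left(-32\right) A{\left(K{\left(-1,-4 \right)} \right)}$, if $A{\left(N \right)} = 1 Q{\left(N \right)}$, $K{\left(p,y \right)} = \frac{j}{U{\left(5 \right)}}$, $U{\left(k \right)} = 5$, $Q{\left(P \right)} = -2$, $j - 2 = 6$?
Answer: $-384$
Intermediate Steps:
$j = 8$ ($j = 2 + 6 = 8$)
$K{\left(p,y \right)} = \frac{8}{5}$
$A{\left(N \right)} = -2$ ($A{\left(N \right)} = 1 \left(-2\right) = -2$)
$\left(-6\right) \left(-32\right) A{\left(K{\left(-1,-4 \right)} \right)} = \left(-6\right) \left(-32\right) \left(-2\right) = 192 \left(-2\right) = -384$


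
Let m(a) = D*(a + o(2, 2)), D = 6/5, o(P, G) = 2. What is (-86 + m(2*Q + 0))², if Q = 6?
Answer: 119716/25 ≈ 4788.6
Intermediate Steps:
D = 6/5 (D = 6*(⅕) = 6/5 ≈ 1.2000)
m(a) = 12/5 + 6*a/5 (m(a) = 6*(a + 2)/5 = 6*(2 + a)/5 = 12/5 + 6*a/5)
(-86 + m(2*Q + 0))² = (-86 + (12/5 + 6*(2*6 + 0)/5))² = (-86 + (12/5 + 6*(12 + 0)/5))² = (-86 + (12/5 + (6/5)*12))² = (-86 + (12/5 + 72/5))² = (-86 + 84/5)² = (-346/5)² = 119716/25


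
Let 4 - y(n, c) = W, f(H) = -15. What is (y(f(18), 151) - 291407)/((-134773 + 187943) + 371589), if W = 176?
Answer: -291579/424759 ≈ -0.68646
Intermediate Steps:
y(n, c) = -172 (y(n, c) = 4 - 1*176 = 4 - 176 = -172)
(y(f(18), 151) - 291407)/((-134773 + 187943) + 371589) = (-172 - 291407)/((-134773 + 187943) + 371589) = -291579/(53170 + 371589) = -291579/424759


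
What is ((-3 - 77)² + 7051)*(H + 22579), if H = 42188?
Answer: 871180917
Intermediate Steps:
((-3 - 77)² + 7051)*(H + 22579) = ((-3 - 77)² + 7051)*(42188 + 22579) = ((-80)² + 7051)*64767 = (6400 + 7051)*64767 = 13451*64767 = 871180917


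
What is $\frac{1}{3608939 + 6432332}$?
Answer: $\frac{1}{10041271} \approx 9.9589 \cdot 10^{-8}$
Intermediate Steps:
$\frac{1}{3608939 + 6432332} = \frac{1}{10041271}$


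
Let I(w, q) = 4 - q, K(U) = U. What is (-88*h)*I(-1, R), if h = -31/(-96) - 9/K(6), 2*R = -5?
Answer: 16159/24 ≈ 673.29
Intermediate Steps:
R = -5/2 (R = (½)*(-5) = -5/2 ≈ -2.5000)
h = -113/96 (h = -31/(-96) - 9/6 = -31*(-1/96) - 9*⅙ = 31/96 - 3/2 = -113/96 ≈ -1.1771)
(-88*h)*I(-1, R) = (-88*(-113/96))*(4 - 1*(-5/2)) = 1243*(4 + 5/2)/12 = (1243/12)*(13/2) = 16159/24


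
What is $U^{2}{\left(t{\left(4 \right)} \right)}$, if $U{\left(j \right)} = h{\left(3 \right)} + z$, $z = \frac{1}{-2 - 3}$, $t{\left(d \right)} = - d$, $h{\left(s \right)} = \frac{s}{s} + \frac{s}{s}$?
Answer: $\frac{81}{25} \approx 3.24$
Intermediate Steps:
$h{\left(s \right)} = 2$ ($h{\left(s \right)} = 1 + 1 = 2$)
$z = - \frac{1}{5}$ ($z = \frac{1}{-5} = - \frac{1}{5} \approx -0.2$)
$U{\left(j \right)} = \frac{9}{5}$ ($U{\left(j \right)} = 2 - \frac{1}{5} = \frac{9}{5}$)
$U^{2}{\left(t{\left(4 \right)} \right)} = \left(\frac{9}{5}\right)^{2} = \frac{81}{25}$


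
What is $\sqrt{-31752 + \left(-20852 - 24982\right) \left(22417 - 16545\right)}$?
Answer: $10 i \sqrt{2691690} \approx 16406.0 i$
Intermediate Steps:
$\sqrt{-31752 + \left(-20852 - 24982\right) \left(22417 - 16545\right)} = \sqrt{-31752 - 269137248} = \sqrt{-269169000} = 10 i \sqrt{2691690}$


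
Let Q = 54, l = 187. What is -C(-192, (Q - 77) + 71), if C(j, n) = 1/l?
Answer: -1/187 ≈ -0.0053476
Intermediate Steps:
C(j, n) = 1/187
-C(-192, (Q - 77) + 71) = -1*1/187 = -1/187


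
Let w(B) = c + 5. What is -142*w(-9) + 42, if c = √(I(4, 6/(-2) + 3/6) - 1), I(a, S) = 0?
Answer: -668 - 142*I ≈ -668.0 - 142.0*I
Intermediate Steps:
c = I (c = √(0 - 1) = √(-1) = I ≈ 1.0*I)
w(B) = 5 + I (w(B) = I + 5 = 5 + I)
-142*w(-9) + 42 = -142*(5 + I) + 42 = (-710 - 142*I) + 42 = -668 - 142*I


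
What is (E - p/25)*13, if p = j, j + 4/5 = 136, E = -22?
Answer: -44538/125 ≈ -356.30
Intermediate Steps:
j = 676/5 (j = -⅘ + 136 = 676/5 ≈ 135.20)
p = 676/5 ≈ 135.20
(E - p/25)*13 = (-22 - 676/(5*25))*13 = (-22 - 1*676/125)*13 = (-22 - 676/125)*13 = -3426/125*13 = -44538/125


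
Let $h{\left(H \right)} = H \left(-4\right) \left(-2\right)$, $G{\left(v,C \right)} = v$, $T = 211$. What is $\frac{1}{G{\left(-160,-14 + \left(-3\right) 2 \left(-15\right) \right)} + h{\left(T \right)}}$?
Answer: $\frac{1}{1528} \approx 0.00065445$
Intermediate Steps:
$h{\left(H \right)} = 8 H$ ($h{\left(H \right)} = - 4 H \left(-2\right) = 8 H$)
$\frac{1}{G{\left(-160,-14 + \left(-3\right) 2 \left(-15\right) \right)} + h{\left(T \right)}} = \frac{1}{-160 + 8 \cdot 211} = \frac{1}{-160 + 1688} = \frac{1}{1528}$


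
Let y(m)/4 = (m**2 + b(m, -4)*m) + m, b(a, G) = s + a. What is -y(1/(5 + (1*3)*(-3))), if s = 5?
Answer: 11/2 ≈ 5.5000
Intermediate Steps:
b(a, G) = 5 + a
y(m) = 4*m + 4*m**2 + 4*m*(5 + m) (y(m) = 4*((m**2 + (5 + m)*m) + m) = 4*((m**2 + m*(5 + m)) + m) = 4*(m + m**2 + m*(5 + m)) = 4*m + 4*m**2 + 4*m*(5 + m))
-y(1/(5 + (1*3)*(-3))) = -8*(3 + 1/(5 + (1*3)*(-3)))/(5 + (1*3)*(-3)) = -8*(3 + 1/(5 + 3*(-3)))/(5 + 3*(-3)) = -8*(3 + 1/(5 - 9))/(5 - 9) = -8*(3 + 1/(-4))/(-4) = -8*(-1)*(3 - 1/4)/4 = -8*(-1)*11/(4*4) = -1*(-11/2) = 11/2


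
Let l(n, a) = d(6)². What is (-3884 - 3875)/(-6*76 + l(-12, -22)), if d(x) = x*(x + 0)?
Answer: -7759/840 ≈ -9.2369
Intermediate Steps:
d(x) = x² (d(x) = x*x = x²)
l(n, a) = 1296 (l(n, a) = (6²)² = 36² = 1296)
(-3884 - 3875)/(-6*76 + l(-12, -22)) = (-3884 - 3875)/(-6*76 + 1296) = -7759/(-456 + 1296) = -7759/840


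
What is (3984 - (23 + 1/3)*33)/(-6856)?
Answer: -1607/3428 ≈ -0.46879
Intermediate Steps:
(3984 - (23 + 1/3)*33)/(-6856) = (3984 - (23 + ⅓)*33)*(-1/6856) = (3984 - 70*33/3)*(-1/6856) = (3984 - 1*770)*(-1/6856) = (3984 - 770)*(-1/6856) = 3214*(-1/6856) = -1607/3428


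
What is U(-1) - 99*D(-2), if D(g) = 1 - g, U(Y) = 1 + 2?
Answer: -294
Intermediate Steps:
U(Y) = 3
U(-1) - 99*D(-2) = 3 - 99*(1 - 1*(-2)) = 3 - 99*(1 + 2) = 3 - 99*3 = 3 - 297 = -294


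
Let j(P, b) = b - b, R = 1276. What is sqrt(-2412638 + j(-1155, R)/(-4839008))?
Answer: I*sqrt(2412638) ≈ 1553.3*I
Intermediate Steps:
j(P, b) = 0
sqrt(-2412638 + j(-1155, R)/(-4839008)) = sqrt(-2412638 + 0/(-4839008)) = sqrt(-2412638 + 0*(-1/4839008)) = sqrt(-2412638 + 0) = sqrt(-2412638) = I*sqrt(2412638)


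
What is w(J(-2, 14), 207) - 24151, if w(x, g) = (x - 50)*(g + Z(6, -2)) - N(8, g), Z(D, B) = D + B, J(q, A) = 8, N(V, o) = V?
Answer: -33021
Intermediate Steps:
Z(D, B) = B + D
w(x, g) = -8 + (-50 + x)*(4 + g) (w(x, g) = (x - 50)*(g + (-2 + 6)) - 1*8 = (-50 + x)*(g + 4) - 8 = (-50 + x)*(4 + g) - 8 = -8 + (-50 + x)*(4 + g))
w(J(-2, 14), 207) - 24151 = (-208 - 50*207 + 4*8 + 207*8) - 24151 = (-208 - 10350 + 32 + 1656) - 24151 = -8870 - 24151 = -33021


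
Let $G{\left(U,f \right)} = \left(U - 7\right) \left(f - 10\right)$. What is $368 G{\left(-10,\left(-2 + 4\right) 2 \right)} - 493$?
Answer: $37043$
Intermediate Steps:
$G{\left(U,f \right)} = \left(-10 + f\right) \left(-7 + U\right)$ ($G{\left(U,f \right)} = \left(-7 + U\right) \left(-10 + f\right) = \left(-10 + f\right) \left(-7 + U\right)$)
$368 G{\left(-10,\left(-2 + 4\right) 2 \right)} - 493 = 368 \left(70 - -100 - 7 \left(-2 + 4\right) 2 - 10 \left(-2 + 4\right) 2\right) - 493 = 368 \left(70 + 100 - 7 \cdot 2 \cdot 2 - 10 \cdot 2 \cdot 2\right) - 493 = 368 \left(70 + 100 - 28 - 40\right) - 493 = 368 \cdot 102 - 493 = 37536 - 493 = 37043$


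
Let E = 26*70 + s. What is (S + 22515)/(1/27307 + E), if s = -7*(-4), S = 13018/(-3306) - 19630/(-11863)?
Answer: 12055057521947356/989562774971643 ≈ 12.182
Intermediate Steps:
S = -44767877/19609539 (S = 13018*(-1/3306) - 19630*(-1/11863) = -6509/1653 + 19630/11863 = -44767877/19609539 ≈ -2.2830)
s = 28
E = 1848 (E = 26*70 + 28 = 1820 + 28 = 1848)
(S + 22515)/(1/27307 + E) = (-44767877/19609539 + 22515)/(1/27307 + 1848) = 441464002708/(19609539*(1/27307 + 1848)) = 441464002708/(19609539*(50463337/27307)) = (441464002708/19609539)*(27307/50463337) = 12055057521947356/989562774971643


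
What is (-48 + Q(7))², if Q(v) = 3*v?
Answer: 729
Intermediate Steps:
(-48 + Q(7))² = (-48 + 3*7)² = (-48 + 21)² = (-27)² = 729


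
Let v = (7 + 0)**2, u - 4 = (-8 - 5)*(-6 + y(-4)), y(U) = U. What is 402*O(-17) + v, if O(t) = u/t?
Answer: -53035/17 ≈ -3119.7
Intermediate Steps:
u = 134 (u = 4 + (-8 - 5)*(-6 - 4) = 4 - 13*(-10) = 4 + 130 = 134)
v = 49 (v = 7**2 = 49)
O(t) = 134/t
402*O(-17) + v = 402*(134/(-17)) + 49 = 402*(134*(-1/17)) + 49 = 402*(-134/17) + 49 = -53868/17 + 49 = -53035/17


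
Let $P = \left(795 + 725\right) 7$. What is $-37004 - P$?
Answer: $-47644$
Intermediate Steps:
$P = 10640$ ($P = 1520 \cdot 7 = 10640$)
$-37004 - P = -37004 - 10640 = -47644$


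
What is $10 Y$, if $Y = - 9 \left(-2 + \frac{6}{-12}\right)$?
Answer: $225$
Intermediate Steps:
$Y = \frac{45}{2}$ ($Y = - 9 \left(-2 + 6 \left(- \frac{1}{12}\right)\right) = - 9 \left(-2 - \frac{1}{2}\right) = \left(-9\right) \left(- \frac{5}{2}\right) = \frac{45}{2} \approx 22.5$)
$10 Y = 10 \cdot \frac{45}{2} = 225$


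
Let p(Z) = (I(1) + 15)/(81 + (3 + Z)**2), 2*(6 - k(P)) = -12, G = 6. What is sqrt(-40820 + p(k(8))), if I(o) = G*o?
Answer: I*sqrt(424690566)/102 ≈ 202.04*I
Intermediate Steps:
I(o) = 6*o
k(P) = 12 (k(P) = 6 - 1/2*(-12) = 6 + 6 = 12)
p(Z) = 21/(81 + (3 + Z)**2) (p(Z) = (6*1 + 15)/(81 + (3 + Z)**2) = (6 + 15)/(81 + (3 + Z)**2) = 21/(81 + (3 + Z)**2))
sqrt(-40820 + p(k(8))) = sqrt(-40820 + 21/(81 + (3 + 12)**2)) = sqrt(-40820 + 21/(81 + 15**2)) = sqrt(-40820 + 21/(81 + 225)) = sqrt(-40820 + 21/306) = sqrt(-40820 + 21*(1/306)) = sqrt(-40820 + 7/102) = sqrt(-4163633/102) = I*sqrt(424690566)/102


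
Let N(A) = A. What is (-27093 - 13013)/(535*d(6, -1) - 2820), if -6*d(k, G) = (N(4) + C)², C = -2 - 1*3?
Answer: 240636/17455 ≈ 13.786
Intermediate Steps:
C = -5 (C = -2 - 3 = -5)
d(k, G) = -⅙ (d(k, G) = -(4 - 5)²/6 = -⅙*(-1)² = -⅙*1 = -⅙)
(-27093 - 13013)/(535*d(6, -1) - 2820) = (-27093 - 13013)/(535*(-⅙) - 2820) = -40106/(-535/6 - 2820) = -40106/(-17455/6) = -40106*(-6/17455) = 240636/17455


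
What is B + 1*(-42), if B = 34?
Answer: -8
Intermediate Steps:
B + 1*(-42) = 34 + 1*(-42) = 34 - 42 = -8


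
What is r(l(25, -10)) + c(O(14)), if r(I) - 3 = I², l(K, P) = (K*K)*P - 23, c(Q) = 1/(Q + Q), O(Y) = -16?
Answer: 1259217023/32 ≈ 3.9351e+7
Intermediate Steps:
c(Q) = 1/(2*Q)
l(K, P) = -23 + P*K² (l(K, P) = K²*P - 23 = P*K² - 23 = -23 + P*K²)
r(I) = 3 + I²
r(l(25, -10)) + c(O(14)) = (3 + (-23 - 10*25²)²) + (½)/(-16) = (3 + (-23 - 10*625)²) + (½)*(-1/16) = (3 + (-23 - 6250)²) - 1/32 = (3 + (-6273)²) - 1/32 = (3 + 39350529) - 1/32 = 39350532 - 1/32 = 1259217023/32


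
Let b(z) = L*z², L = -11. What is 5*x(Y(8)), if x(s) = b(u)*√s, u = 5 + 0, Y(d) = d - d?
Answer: 0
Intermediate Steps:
Y(d) = 0
u = 5
b(z) = -11*z²
x(s) = -275*√s (x(s) = (-11*5²)*√s = (-11*25)*√s = -275*√s)
5*x(Y(8)) = 5*(-275*√0) = 5*(-275*0) = 5*0 = 0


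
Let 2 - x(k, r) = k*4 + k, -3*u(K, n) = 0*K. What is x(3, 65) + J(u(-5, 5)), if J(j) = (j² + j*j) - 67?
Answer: -80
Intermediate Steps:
u(K, n) = 0 (u(K, n) = -0*K = -⅓*0 = 0)
x(k, r) = 2 - 5*k (x(k, r) = 2 - (k*4 + k) = 2 - (4*k + k) = 2 - 5*k)
J(j) = -67 + 2*j² (J(j) = (j² + j²) - 67 = 2*j² - 67 = -67 + 2*j²)
x(3, 65) + J(u(-5, 5)) = (2 - 5*3) + (-67 + 2*0²) = (2 - 15) + (-67 + 2*0) = -13 + (-67 + 0) = -13 - 67 = -80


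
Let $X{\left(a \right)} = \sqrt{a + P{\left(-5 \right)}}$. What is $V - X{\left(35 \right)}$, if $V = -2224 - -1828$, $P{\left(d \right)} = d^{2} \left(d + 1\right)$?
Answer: $-396 - i \sqrt{65} \approx -396.0 - 8.0623 i$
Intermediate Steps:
$P{\left(d \right)} = d^{2} \left(1 + d\right)$
$V = -396$ ($V = -2224 + 1828 = -396$)
$X{\left(a \right)} = \sqrt{-100 + a}$ ($X{\left(a \right)} = \sqrt{a + \left(-5\right)^{2} \left(1 - 5\right)} = \sqrt{a + 25 \left(-4\right)} = \sqrt{a - 100} = \sqrt{-100 + a}$)
$V - X{\left(35 \right)} = -396 - \sqrt{-100 + 35} = -396 - \sqrt{-65} = -396 - i \sqrt{65}$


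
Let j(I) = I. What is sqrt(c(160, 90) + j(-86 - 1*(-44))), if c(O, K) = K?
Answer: 4*sqrt(3) ≈ 6.9282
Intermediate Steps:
sqrt(c(160, 90) + j(-86 - 1*(-44))) = sqrt(90 + (-86 - 1*(-44))) = sqrt(90 + (-86 + 44)) = sqrt(90 - 42) = sqrt(48) = 4*sqrt(3)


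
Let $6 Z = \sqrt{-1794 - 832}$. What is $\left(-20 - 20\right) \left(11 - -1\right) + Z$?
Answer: $-480 + \frac{i \sqrt{2626}}{6} \approx -480.0 + 8.5408 i$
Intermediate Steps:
$Z = \frac{i \sqrt{2626}}{6}$ ($Z = \frac{\sqrt{-1794 - 832}}{6} = \frac{\sqrt{-2626}}{6} = \frac{i \sqrt{2626}}{6} \approx 8.5408 i$)
$\left(-20 - 20\right) \left(11 - -1\right) + Z = \left(-20 - 20\right) \left(11 - -1\right) + \frac{i \sqrt{2626}}{6} = - 40 \left(11 + 1\right) + \frac{i \sqrt{2626}}{6} = \left(-40\right) 12 + \frac{i \sqrt{2626}}{6} = -480 + \frac{i \sqrt{2626}}{6}$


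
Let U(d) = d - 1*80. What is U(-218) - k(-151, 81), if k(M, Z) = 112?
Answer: -410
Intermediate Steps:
U(d) = -80 + d (U(d) = d - 80 = -80 + d)
U(-218) - k(-151, 81) = (-80 - 218) - 1*112 = -298 - 112 = -410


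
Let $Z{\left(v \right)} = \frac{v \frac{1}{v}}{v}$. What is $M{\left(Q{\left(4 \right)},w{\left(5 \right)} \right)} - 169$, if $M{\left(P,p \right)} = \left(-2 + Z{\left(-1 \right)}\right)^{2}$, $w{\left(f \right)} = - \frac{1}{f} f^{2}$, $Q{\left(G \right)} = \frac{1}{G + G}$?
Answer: $-160$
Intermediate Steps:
$Q{\left(G \right)} = \frac{1}{2 G}$
$w{\left(f \right)} = - f$
$Z{\left(v \right)} = \frac{1}{v}$ ($Z{\left(v \right)} = 1 \frac{1}{v} = \frac{1}{v}$)
$M{\left(P,p \right)} = 9$ ($M{\left(P,p \right)} = \left(-2 + \frac{1}{-1}\right)^{2} = \left(-2 - 1\right)^{2} = \left(-3\right)^{2} = 9$)
$M{\left(Q{\left(4 \right)},w{\left(5 \right)} \right)} - 169 = 9 - 169 = -160$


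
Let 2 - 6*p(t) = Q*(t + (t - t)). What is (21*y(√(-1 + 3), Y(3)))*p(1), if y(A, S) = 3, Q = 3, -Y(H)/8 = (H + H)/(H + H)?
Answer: -21/2 ≈ -10.500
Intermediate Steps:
Y(H) = -8 (Y(H) = -8*(H + H)/(H + H) = -8*2*H/(2*H) = -8*2*H*1/(2*H) = -8*1 = -8)
p(t) = ⅓ - t/2 (p(t) = ⅓ - (t + (t - t))/2 = ⅓ - (t + 0)/2 = ⅓ - t/2)
(21*y(√(-1 + 3), Y(3)))*p(1) = (21*3)*(⅓ - ½*1) = 63*(⅓ - ½) = 63*(-⅙) = -21/2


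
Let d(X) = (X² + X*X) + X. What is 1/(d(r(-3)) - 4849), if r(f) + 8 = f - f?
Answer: -1/4729 ≈ -0.00021146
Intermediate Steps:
r(f) = -8 (r(f) = -8 + (f - f) = -8 + 0 = -8)
d(X) = X + 2*X² (d(X) = (X² + X²) + X = 2*X² + X = X + 2*X²)
1/(d(r(-3)) - 4849) = 1/(-8*(1 + 2*(-8)) - 4849) = 1/(-8*(1 - 16) - 4849) = 1/(-8*(-15) - 4849) = 1/(120 - 4849) = 1/(-4729) = -1/4729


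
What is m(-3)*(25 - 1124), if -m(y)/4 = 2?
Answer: 8792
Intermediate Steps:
m(y) = -8 (m(y) = -4*2 = -8)
m(-3)*(25 - 1124) = -8*(25 - 1124) = -8*(-1099) = 8792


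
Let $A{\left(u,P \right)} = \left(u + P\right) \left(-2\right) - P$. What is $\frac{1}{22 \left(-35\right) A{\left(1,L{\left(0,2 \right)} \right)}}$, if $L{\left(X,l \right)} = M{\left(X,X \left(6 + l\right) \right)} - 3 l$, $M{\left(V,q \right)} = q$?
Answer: $- \frac{1}{12320} \approx -8.1169 \cdot 10^{-5}$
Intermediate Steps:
$L{\left(X,l \right)} = - 3 l + X \left(6 + l\right)$ ($L{\left(X,l \right)} = X \left(6 + l\right) - 3 l = - 3 l + X \left(6 + l\right)$)
$A{\left(u,P \right)} = - 3 P - 2 u$ ($A{\left(u,P \right)} = \left(P + u\right) \left(-2\right) - P = \left(- 2 P - 2 u\right) - P = - 3 P - 2 u$)
$\frac{1}{22 \left(-35\right) A{\left(1,L{\left(0,2 \right)} \right)}} = \frac{1}{22 \left(-35\right) \left(- 3 \left(\left(-3\right) 2 + 0 \left(6 + 2\right)\right) - 2\right)} = \frac{1}{\left(-770\right) \left(- 3 \left(-6 + 0 \cdot 8\right) - 2\right)} = \frac{1}{\left(-770\right) \left(- 3 \left(-6 + 0\right) - 2\right)} = \frac{1}{\left(-770\right) \left(\left(-3\right) \left(-6\right) - 2\right)} = \frac{1}{\left(-770\right) \left(18 - 2\right)} = \frac{1}{\left(-770\right) 16} = \frac{1}{-12320} = - \frac{1}{12320}$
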